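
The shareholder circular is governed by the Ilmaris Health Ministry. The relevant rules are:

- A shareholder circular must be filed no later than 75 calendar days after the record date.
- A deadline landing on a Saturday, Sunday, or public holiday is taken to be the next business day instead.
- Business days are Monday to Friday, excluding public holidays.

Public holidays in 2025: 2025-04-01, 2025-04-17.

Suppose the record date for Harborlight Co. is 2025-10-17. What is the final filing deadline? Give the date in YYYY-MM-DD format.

From 2025-10-17, 75 calendar days later is 2025-12-31.
2025-12-31 is a Wednesday and not a listed holiday, so it stands.
Final deadline: 2025-12-31.

2025-12-31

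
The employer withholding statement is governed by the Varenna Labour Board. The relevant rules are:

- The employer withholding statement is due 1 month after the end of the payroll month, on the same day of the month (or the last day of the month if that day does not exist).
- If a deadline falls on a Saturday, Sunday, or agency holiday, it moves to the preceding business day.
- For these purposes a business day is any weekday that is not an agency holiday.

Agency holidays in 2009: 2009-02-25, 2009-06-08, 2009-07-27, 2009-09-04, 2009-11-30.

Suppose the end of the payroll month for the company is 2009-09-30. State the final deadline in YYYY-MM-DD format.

1 month from 2009-09-30 is 2009-10-30.
2009-10-30 (Friday) is already a business day.
The final due date is 2009-10-30.

2009-10-30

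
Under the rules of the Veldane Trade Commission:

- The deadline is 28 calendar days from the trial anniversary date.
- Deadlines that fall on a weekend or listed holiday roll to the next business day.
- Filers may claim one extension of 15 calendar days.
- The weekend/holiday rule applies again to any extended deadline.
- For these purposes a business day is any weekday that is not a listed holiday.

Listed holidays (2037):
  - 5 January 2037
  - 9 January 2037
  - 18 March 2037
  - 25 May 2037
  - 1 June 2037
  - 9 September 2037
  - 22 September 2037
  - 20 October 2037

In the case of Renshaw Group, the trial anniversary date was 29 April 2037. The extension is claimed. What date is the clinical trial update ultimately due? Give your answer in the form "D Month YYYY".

11 June 2037

28 calendar days after 29 April 2037 is 27 May 2037.
27 May 2037 is a Wednesday and not a listed holiday, so it stands.
The 15-calendar-day extension moves the deadline from 27 May 2037 to 11 June 2037.
Since 11 June 2037 is a Thursday and not a holiday, the date is unchanged.
So the filing is due 11 June 2037.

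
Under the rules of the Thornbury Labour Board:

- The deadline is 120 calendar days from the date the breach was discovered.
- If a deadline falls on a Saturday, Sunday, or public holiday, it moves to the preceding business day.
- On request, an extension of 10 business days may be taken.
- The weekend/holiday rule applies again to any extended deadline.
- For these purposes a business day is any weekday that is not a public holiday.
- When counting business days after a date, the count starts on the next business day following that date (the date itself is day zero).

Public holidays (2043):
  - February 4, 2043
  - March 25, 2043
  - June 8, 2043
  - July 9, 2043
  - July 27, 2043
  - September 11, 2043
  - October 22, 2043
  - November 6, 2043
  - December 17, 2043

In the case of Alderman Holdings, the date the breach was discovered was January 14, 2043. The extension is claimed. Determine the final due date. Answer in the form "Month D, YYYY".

Adding 120 calendar days to January 14, 2043 gives May 14, 2043.
Since May 14, 2043 is a Thursday and not a holiday, the date is unchanged.
Applying the 10-business-day extension: 10 business days after May 14, 2043 is May 28, 2043.
Since May 28, 2043 is a Thursday and not a holiday, the date is unchanged.
The final due date is May 28, 2043.

May 28, 2043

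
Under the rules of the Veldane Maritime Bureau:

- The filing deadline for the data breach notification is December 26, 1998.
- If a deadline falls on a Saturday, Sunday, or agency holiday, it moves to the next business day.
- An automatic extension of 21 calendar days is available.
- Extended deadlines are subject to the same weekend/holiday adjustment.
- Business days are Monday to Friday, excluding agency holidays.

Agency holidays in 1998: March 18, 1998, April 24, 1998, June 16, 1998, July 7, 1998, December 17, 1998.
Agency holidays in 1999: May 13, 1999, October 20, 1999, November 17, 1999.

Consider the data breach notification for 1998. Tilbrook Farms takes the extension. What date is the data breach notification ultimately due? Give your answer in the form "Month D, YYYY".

The statutory due date is December 26, 1998.
Because December 26, 1998 is a Saturday, the deadline becomes December 28, 1998 (Monday).
With the 21-day extension, December 28, 1998 becomes January 18, 1999.
January 18, 1999 (Monday) is already a business day.
So the filing is due January 18, 1999.

January 18, 1999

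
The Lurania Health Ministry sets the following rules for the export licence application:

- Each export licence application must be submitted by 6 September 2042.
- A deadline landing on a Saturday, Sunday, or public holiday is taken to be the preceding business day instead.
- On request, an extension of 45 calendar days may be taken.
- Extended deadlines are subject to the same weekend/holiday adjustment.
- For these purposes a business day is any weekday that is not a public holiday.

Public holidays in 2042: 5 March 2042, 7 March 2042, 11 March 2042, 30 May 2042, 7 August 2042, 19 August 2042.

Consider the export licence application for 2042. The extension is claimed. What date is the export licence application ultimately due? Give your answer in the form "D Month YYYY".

20 October 2042

The stated deadline is 6 September 2042.
6 September 2042 falls on a Saturday. Rolling to the preceding business day gives 5 September 2042, a Friday.
Applying the 45-calendar-day extension: 5 September 2042 + 45 days = 20 October 2042.
Since 20 October 2042 is a Monday and not a holiday, the date is unchanged.
So the filing is due 20 October 2042.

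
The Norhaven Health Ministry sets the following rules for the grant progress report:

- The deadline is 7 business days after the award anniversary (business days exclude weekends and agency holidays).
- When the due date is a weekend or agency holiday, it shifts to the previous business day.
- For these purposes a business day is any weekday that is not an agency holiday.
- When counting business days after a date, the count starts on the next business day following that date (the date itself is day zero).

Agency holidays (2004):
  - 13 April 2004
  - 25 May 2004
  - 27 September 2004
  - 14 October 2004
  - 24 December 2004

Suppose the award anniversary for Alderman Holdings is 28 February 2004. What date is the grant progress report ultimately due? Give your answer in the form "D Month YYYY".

9 March 2004

7 business days after 28 February 2004, excluding weekends and holidays, is 9 March 2004.
Since 9 March 2004 is a Tuesday and not a holiday, the date is unchanged.
Deadline: 9 March 2004.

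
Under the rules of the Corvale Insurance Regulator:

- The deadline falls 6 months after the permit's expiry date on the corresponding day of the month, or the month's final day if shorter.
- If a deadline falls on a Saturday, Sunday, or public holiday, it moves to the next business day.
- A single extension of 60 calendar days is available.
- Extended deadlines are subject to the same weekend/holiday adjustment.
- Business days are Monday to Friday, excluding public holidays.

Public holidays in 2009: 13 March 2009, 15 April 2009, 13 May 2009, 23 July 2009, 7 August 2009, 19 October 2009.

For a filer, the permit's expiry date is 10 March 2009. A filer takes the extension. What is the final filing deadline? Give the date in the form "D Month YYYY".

9 November 2009

6 months from 10 March 2009 is 10 September 2009.
10 September 2009 is a Thursday and not a listed holiday, so it stands.
Add the 60 calendar-day extension to 10 September 2009: 9 November 2009.
9 November 2009 falls on a Monday, which is a business day, so no adjustment is needed.
So the filing is due 9 November 2009.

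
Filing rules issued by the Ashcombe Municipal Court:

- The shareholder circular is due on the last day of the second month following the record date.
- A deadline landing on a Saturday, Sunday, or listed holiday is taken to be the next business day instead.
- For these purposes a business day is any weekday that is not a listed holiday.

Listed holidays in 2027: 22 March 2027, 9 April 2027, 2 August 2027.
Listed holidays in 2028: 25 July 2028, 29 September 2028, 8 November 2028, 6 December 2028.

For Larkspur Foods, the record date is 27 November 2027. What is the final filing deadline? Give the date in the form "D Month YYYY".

31 January 2028

The second month after 27 November 2027 is January 2028, whose last day is 31 January 2028.
31 January 2028 falls on a Monday, which is a business day, so no adjustment is needed.
Final deadline: 31 January 2028.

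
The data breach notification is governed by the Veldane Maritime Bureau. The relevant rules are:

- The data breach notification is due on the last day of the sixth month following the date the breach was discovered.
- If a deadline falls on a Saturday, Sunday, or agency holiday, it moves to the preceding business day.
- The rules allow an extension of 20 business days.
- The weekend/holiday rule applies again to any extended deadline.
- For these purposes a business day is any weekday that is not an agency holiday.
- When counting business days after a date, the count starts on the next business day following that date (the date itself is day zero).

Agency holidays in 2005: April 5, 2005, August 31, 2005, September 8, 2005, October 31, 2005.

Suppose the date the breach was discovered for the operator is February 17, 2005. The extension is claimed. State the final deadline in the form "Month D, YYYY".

6 months after February 17, 2005 falls in August 2005; the last day of that month is August 31, 2005.
Because August 31, 2005 is a listed holiday, the deadline becomes August 30, 2005 (Tuesday).
Applying the 20-business-day extension: 20 business days after August 30, 2005 is September 29, 2005.
September 29, 2005 is a Thursday and not a listed holiday, so it stands.
So the filing is due September 29, 2005.

September 29, 2005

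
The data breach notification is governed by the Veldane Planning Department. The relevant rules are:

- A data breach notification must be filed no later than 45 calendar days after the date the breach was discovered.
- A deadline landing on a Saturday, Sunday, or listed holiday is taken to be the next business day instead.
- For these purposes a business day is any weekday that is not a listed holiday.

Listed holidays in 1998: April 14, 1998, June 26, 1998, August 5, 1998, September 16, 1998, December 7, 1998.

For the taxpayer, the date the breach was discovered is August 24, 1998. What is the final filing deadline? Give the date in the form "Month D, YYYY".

From August 24, 1998, 45 calendar days later is October 8, 1998.
Since October 8, 1998 is a Thursday and not a holiday, the date is unchanged.
Deadline: October 8, 1998.

October 8, 1998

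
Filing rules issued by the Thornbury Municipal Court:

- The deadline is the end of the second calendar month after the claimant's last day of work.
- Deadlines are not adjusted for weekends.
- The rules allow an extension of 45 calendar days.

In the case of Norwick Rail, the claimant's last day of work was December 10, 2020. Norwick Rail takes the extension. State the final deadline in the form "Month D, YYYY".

April 14, 2021

2 months after December 10, 2020 falls in February 2021; the last day of that month is February 28, 2021.
February 28, 2021 is a Sunday; no weekend or holiday adjustment applies.
The 45-calendar-day extension moves the deadline from February 28, 2021 to April 14, 2021.
April 14, 2021 is a Wednesday; no weekend or holiday adjustment applies.
Deadline: April 14, 2021.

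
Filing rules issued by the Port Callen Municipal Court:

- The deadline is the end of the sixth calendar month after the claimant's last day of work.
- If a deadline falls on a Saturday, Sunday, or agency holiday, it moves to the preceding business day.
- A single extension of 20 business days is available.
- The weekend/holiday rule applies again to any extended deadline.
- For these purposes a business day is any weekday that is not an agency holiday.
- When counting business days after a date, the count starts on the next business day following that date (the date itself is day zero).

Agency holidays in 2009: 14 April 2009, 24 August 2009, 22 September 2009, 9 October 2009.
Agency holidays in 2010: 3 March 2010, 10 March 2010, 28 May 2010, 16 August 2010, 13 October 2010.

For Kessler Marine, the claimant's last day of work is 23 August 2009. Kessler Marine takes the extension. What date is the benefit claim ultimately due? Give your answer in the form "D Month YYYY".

30 March 2010

6 months after 23 August 2009 is February 2010; that month ends on 28 February 2010.
Because 28 February 2010 is a Sunday, the deadline becomes 26 February 2010 (Friday).
The 20-business-day extension runs from 26 February 2010 to 30 March 2010.
Since 30 March 2010 is a Tuesday and not a holiday, the date is unchanged.
Final deadline: 30 March 2010.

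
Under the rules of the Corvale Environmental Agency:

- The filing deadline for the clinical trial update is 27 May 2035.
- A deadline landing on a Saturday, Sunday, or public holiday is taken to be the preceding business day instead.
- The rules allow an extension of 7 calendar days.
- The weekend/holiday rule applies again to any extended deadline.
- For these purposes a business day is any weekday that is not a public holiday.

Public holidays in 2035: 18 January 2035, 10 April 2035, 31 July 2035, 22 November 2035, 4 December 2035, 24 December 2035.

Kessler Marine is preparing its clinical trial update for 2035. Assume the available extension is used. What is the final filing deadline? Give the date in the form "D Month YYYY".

1 June 2035

The statutory due date is 27 May 2035.
27 May 2035 is a Sunday, so it moves to the preceding business day, 25 May 2035 (Friday).
The 7-calendar-day extension moves the deadline from 25 May 2035 to 1 June 2035.
1 June 2035 is a Friday and not a listed holiday, so it stands.
So the filing is due 1 June 2035.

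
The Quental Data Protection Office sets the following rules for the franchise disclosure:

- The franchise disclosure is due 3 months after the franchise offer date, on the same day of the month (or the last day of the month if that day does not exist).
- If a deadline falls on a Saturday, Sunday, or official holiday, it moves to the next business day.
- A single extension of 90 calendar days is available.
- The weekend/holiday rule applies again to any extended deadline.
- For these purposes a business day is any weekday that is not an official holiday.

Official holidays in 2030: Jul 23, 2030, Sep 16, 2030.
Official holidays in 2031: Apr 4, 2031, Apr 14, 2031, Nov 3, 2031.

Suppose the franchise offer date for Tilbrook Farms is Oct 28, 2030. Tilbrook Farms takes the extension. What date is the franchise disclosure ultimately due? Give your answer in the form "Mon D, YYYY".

3 months after Oct 28, 2030, on the same day of the month, is Jan 28, 2031.
Since Jan 28, 2031 is a Tuesday and not a holiday, the date is unchanged.
The 90-calendar-day extension moves the deadline from Jan 28, 2031 to Apr 28, 2031.
Since Apr 28, 2031 is a Monday and not a holiday, the date is unchanged.
The final due date is Apr 28, 2031.

Apr 28, 2031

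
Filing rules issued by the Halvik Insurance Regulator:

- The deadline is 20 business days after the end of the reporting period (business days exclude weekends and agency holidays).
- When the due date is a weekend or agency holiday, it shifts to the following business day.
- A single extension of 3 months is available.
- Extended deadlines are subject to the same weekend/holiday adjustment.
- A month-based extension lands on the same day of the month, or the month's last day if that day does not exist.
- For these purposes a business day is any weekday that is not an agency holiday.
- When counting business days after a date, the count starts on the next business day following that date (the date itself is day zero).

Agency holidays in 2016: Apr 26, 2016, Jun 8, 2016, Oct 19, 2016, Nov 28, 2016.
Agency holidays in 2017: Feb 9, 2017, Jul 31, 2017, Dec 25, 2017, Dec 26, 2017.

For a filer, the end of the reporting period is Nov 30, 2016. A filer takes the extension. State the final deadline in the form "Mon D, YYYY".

Mar 28, 2017

20 business days after Nov 30, 2016, excluding weekends and holidays, is Dec 28, 2016.
Dec 28, 2016 (Wednesday) is already a business day.
Applying the 3 months extension: 3 months after Dec 28, 2016 is Mar 28, 2017.
Mar 28, 2017 (Tuesday) is already a business day.
The final due date is Mar 28, 2017.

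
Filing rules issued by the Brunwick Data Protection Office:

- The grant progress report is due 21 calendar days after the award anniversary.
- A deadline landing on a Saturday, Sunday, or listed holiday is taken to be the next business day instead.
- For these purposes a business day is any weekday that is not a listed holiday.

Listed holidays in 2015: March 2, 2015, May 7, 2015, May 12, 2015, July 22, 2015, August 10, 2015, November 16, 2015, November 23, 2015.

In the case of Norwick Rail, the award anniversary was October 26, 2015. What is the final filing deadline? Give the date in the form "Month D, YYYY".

November 17, 2015

From October 26, 2015, 21 calendar days later is November 16, 2015.
November 16, 2015 is a listed holiday; the next business day is November 17, 2015 (Tuesday).
The final due date is November 17, 2015.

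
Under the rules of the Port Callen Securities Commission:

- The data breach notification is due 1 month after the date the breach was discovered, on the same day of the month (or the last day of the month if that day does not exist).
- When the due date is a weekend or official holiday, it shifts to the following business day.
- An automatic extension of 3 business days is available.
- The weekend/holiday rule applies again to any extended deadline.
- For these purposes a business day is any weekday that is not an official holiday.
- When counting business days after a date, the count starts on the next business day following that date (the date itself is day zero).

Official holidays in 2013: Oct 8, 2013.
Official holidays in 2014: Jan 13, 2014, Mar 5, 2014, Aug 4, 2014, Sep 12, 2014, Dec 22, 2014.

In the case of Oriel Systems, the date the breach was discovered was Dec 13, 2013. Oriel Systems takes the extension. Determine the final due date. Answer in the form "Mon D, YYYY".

Jan 17, 2014

1 month after Dec 13, 2013, on the same day of the month, is Jan 13, 2014.
Jan 13, 2014 falls on a listed holiday. Rolling to the next business day gives Jan 14, 2014, a Tuesday.
Counting 3 further business days from Jan 14, 2014 reaches Jan 17, 2014.
Jan 17, 2014 falls on a Friday, which is a business day, so no adjustment is needed.
Final deadline: Jan 17, 2014.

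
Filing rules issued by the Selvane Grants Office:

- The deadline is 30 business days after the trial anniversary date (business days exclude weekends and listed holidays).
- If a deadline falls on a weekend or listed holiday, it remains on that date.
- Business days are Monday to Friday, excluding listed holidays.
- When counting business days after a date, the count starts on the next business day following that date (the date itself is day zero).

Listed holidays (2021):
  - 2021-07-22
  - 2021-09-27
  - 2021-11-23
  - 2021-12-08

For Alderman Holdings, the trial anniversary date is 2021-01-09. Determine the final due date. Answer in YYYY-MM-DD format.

Counting 30 business days after 2021-01-09 (skipping weekends and listed holidays) reaches 2021-02-19.
2021-02-19 is a Friday; no weekend or holiday adjustment applies.
Deadline: 2021-02-19.

2021-02-19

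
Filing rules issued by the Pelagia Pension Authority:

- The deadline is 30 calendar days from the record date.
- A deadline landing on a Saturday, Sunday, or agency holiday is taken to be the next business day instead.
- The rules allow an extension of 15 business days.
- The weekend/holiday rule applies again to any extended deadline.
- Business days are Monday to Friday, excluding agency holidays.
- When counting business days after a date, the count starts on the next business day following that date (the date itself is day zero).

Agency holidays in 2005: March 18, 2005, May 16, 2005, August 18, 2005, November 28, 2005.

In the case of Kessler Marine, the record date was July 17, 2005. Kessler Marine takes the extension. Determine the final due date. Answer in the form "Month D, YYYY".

Trigger date July 17, 2005 + 30 calendar days = August 16, 2005.
August 16, 2005 is a Tuesday and not a listed holiday, so it stands.
Counting 15 further business days from August 16, 2005 reaches September 7, 2005.
September 7, 2005 falls on a Wednesday, which is a business day, so no adjustment is needed.
So the filing is due September 7, 2005.

September 7, 2005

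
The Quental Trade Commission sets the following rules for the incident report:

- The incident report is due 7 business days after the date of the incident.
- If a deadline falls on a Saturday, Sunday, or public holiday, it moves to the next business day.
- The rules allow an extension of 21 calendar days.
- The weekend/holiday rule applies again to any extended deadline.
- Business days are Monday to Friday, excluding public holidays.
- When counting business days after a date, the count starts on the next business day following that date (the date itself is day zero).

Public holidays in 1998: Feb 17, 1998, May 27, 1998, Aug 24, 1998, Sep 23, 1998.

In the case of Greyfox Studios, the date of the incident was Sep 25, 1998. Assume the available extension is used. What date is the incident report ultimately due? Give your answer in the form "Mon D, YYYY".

Oct 27, 1998

Starting the day after Sep 25, 1998 and counting 7 business days lands on Oct 6, 1998.
Since Oct 6, 1998 is a Tuesday and not a holiday, the date is unchanged.
With the 21-day extension, Oct 6, 1998 becomes Oct 27, 1998.
Oct 27, 1998 (Tuesday) is already a business day.
So the filing is due Oct 27, 1998.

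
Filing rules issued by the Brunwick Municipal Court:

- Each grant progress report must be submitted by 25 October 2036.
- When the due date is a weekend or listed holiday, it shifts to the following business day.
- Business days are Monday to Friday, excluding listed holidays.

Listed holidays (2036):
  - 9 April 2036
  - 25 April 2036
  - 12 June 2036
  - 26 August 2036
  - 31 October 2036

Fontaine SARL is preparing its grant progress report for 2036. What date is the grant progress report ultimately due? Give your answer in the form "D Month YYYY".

The statutory due date is 25 October 2036.
25 October 2036 falls on a Saturday. Rolling to the next business day gives 27 October 2036, a Monday.
Final deadline: 27 October 2036.

27 October 2036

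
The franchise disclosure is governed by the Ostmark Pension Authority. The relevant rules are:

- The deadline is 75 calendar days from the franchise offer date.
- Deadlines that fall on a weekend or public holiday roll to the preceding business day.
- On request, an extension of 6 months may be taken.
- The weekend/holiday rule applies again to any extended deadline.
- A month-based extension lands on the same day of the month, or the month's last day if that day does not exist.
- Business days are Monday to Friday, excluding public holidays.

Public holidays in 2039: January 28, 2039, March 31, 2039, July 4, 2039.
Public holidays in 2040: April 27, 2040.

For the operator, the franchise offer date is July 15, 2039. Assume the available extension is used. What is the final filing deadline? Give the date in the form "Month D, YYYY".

March 28, 2040

Trigger date July 15, 2039 + 75 calendar days = September 28, 2039.
September 28, 2039 is a Wednesday and not a listed holiday, so it stands.
Applying the 6 months extension: 6 months after September 28, 2039 is March 28, 2040.
March 28, 2040 (Wednesday) is already a business day.
Final deadline: March 28, 2040.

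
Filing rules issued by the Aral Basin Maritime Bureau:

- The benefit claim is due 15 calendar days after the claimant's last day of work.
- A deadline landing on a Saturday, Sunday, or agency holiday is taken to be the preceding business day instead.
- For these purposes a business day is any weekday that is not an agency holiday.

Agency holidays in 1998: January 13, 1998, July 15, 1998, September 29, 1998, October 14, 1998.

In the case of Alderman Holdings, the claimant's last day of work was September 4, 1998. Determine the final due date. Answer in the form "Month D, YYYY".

15 calendar days after September 4, 1998 is September 19, 1998.
September 19, 1998 falls on a Saturday. Rolling to the preceding business day gives September 18, 1998, a Friday.
So the filing is due September 18, 1998.

September 18, 1998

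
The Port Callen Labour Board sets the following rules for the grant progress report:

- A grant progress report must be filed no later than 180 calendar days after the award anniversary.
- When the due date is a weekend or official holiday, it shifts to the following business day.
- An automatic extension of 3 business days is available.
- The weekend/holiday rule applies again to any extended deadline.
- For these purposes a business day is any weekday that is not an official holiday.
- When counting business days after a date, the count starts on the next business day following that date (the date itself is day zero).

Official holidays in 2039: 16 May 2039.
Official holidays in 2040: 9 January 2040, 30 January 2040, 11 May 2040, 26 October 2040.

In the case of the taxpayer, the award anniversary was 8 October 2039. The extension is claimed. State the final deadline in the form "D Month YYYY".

10 April 2040

Trigger date 8 October 2039 + 180 calendar days = 5 April 2040.
Since 5 April 2040 is a Thursday and not a holiday, the date is unchanged.
Applying the 3-business-day extension: 3 business days after 5 April 2040 is 10 April 2040.
Since 10 April 2040 is a Tuesday and not a holiday, the date is unchanged.
Final deadline: 10 April 2040.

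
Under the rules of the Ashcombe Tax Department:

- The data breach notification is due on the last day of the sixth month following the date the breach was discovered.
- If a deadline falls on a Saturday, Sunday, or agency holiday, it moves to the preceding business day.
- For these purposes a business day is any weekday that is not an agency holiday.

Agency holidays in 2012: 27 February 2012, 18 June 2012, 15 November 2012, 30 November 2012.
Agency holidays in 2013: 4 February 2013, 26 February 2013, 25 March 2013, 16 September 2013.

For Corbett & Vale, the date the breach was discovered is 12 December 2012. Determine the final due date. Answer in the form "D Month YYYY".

The sixth month after 12 December 2012 is June 2013, whose last day is 30 June 2013.
30 June 2013 is a Sunday; the preceding business day is 28 June 2013 (Friday).
The final due date is 28 June 2013.

28 June 2013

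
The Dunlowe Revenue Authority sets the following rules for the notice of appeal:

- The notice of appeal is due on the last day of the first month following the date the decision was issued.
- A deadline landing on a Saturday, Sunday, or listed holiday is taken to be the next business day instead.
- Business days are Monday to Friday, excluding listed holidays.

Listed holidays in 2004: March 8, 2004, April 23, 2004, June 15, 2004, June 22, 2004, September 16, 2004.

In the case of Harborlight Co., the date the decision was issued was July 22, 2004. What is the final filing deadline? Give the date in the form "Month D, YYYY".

August 31, 2004

1 month after July 22, 2004 falls in August 2004; the last day of that month is August 31, 2004.
Since August 31, 2004 is a Tuesday and not a holiday, the date is unchanged.
The final due date is August 31, 2004.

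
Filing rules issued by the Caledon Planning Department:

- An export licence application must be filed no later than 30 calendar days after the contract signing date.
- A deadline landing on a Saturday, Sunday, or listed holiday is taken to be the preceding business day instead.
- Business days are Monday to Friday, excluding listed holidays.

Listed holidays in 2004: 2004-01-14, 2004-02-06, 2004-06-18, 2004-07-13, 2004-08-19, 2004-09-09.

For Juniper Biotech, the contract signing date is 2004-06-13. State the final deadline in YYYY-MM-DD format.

Trigger date 2004-06-13 + 30 calendar days = 2004-07-13.
2004-07-13 falls on a listed holiday. Rolling to the preceding business day gives 2004-07-12, a Monday.
The final due date is 2004-07-12.

2004-07-12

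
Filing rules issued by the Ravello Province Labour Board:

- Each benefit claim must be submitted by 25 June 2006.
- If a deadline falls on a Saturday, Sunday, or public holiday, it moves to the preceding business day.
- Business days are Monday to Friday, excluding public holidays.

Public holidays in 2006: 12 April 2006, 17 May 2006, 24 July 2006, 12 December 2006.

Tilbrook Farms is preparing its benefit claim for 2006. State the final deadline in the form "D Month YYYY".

23 June 2006

Start from the fixed due date, 25 June 2006.
25 June 2006 falls on a Sunday. Rolling to the preceding business day gives 23 June 2006, a Friday.
Final deadline: 23 June 2006.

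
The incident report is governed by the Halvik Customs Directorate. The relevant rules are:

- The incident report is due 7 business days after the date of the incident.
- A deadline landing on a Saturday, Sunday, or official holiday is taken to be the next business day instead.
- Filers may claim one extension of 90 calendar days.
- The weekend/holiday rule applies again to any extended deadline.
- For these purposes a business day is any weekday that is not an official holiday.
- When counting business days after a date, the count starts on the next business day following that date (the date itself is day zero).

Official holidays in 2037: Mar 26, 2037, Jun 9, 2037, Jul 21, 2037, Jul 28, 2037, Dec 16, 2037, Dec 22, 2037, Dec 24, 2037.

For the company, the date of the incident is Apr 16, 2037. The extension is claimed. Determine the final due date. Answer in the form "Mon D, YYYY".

Counting 7 business days after Apr 16, 2037 (skipping weekends and listed holidays) reaches Apr 27, 2037.
Apr 27, 2037 falls on a Monday, which is a business day, so no adjustment is needed.
With the 90-day extension, Apr 27, 2037 becomes Jul 26, 2037.
Jul 26, 2037 is a Sunday, so it moves to the next business day, Jul 27, 2037 (Monday).
Final deadline: Jul 27, 2037.

Jul 27, 2037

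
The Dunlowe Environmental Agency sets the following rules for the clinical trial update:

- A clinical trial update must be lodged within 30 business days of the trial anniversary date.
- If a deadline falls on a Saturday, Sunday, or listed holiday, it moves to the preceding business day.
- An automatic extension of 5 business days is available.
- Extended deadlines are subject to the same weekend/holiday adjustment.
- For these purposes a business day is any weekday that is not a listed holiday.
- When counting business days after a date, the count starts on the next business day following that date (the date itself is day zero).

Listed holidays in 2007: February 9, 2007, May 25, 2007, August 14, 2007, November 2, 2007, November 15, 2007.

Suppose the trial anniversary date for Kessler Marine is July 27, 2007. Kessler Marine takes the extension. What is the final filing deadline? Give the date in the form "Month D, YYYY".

Starting the day after July 27, 2007 and counting 30 business days lands on September 10, 2007.
September 10, 2007 falls on a Monday, which is a business day, so no adjustment is needed.
Counting 5 further business days from September 10, 2007 reaches September 17, 2007.
September 17, 2007 is a Monday and not a listed holiday, so it stands.
Final deadline: September 17, 2007.

September 17, 2007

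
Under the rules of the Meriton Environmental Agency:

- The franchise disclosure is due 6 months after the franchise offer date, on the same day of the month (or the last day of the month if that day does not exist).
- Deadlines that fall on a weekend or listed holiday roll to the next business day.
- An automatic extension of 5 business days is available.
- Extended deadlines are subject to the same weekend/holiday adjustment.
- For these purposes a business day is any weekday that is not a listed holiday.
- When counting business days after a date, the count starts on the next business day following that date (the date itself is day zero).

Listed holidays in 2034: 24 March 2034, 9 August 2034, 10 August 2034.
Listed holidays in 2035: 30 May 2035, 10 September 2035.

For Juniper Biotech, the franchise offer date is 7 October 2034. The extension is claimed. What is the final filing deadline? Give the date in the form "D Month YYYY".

16 April 2035

Moving 6 months forward from 7 October 2034 on the corresponding day gives 7 April 2035.
7 April 2035 falls on a Saturday. Rolling to the next business day gives 9 April 2035, a Monday.
Counting 5 further business days from 9 April 2035 reaches 16 April 2035.
16 April 2035 falls on a Monday, which is a business day, so no adjustment is needed.
So the filing is due 16 April 2035.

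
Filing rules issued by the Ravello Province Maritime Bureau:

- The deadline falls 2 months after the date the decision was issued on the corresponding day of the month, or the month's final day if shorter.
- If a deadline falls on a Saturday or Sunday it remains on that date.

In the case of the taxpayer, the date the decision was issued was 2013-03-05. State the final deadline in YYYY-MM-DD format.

2 months after 2013-03-05, on the same day of the month, is 2013-05-05.
No adjustment is made for weekends or holidays, so 2013-05-05 stands.
Final deadline: 2013-05-05.

2013-05-05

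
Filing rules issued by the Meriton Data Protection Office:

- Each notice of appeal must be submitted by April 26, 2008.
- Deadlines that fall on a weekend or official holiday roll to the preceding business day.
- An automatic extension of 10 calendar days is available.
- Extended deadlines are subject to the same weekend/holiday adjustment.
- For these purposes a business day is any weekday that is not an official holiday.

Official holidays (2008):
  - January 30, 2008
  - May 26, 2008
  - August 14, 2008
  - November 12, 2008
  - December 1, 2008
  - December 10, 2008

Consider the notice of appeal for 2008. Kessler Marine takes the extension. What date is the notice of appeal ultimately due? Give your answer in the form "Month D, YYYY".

May 5, 2008

The statutory due date is April 26, 2008.
April 26, 2008 falls on a Saturday. Rolling to the preceding business day gives April 25, 2008, a Friday.
Add the 10 calendar-day extension to April 25, 2008: May 5, 2008.
Since May 5, 2008 is a Monday and not a holiday, the date is unchanged.
So the filing is due May 5, 2008.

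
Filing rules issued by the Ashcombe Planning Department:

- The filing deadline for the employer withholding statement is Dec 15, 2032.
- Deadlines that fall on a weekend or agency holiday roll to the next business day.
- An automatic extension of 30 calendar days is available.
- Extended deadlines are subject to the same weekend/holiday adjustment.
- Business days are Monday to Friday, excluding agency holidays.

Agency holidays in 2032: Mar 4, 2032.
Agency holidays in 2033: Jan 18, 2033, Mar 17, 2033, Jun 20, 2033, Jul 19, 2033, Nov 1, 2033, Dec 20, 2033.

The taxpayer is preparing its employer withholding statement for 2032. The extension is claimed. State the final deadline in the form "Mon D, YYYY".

Jan 14, 2033

Start from the fixed due date, Dec 15, 2032.
Dec 15, 2032 is a Wednesday and not a listed holiday, so it stands.
Applying the 30-calendar-day extension: Dec 15, 2032 + 30 days = Jan 14, 2033.
Jan 14, 2033 is a Friday and not a listed holiday, so it stands.
Deadline: Jan 14, 2033.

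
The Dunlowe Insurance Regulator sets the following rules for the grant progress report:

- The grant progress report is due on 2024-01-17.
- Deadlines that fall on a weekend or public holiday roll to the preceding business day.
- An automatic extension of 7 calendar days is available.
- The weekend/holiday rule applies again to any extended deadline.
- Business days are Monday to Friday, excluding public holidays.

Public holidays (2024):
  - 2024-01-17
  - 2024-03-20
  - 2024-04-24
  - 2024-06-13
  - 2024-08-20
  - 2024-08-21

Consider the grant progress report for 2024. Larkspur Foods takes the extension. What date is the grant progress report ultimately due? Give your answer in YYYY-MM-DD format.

The statutory due date is 2024-01-17.
2024-01-17 falls on a listed holiday. Rolling to the preceding business day gives 2024-01-16, a Tuesday.
Applying the 7-calendar-day extension: 2024-01-16 + 7 days = 2024-01-23.
Since 2024-01-23 is a Tuesday and not a holiday, the date is unchanged.
Deadline: 2024-01-23.

2024-01-23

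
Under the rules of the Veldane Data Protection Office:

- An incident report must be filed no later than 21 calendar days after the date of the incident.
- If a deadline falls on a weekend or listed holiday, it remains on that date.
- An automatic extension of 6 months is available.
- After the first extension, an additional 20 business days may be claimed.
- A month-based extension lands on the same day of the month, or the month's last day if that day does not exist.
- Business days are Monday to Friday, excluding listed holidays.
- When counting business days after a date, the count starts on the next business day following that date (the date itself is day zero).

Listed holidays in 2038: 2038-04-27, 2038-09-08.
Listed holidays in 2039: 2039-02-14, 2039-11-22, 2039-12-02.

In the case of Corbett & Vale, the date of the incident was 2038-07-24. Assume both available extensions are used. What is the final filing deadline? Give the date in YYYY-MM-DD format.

2039-03-14

Trigger date 2038-07-24 + 21 calendar days = 2038-08-14.
2038-08-14 falls on a Saturday. The rules make no weekend/holiday allowance, so it remains 2038-08-14.
Applying the 6 months extension: 6 months after 2038-08-14 is 2039-02-14.
2039-02-14 is a Monday; no weekend or holiday adjustment applies.
Counting 20 further business days from 2039-02-14 reaches 2039-03-14.
No adjustment is made for weekends or holidays, so 2039-03-14 stands.
Deadline: 2039-03-14.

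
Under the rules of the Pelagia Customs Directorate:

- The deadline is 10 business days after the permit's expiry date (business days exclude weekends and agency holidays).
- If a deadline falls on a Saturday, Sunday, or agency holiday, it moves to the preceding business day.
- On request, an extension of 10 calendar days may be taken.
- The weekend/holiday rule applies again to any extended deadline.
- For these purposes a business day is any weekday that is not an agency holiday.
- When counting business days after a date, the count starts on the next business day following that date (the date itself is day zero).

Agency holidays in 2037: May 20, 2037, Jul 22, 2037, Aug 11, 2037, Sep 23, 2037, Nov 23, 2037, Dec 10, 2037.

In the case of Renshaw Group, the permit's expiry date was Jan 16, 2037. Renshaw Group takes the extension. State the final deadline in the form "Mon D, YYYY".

Feb 9, 2037

10 business days after Jan 16, 2037, excluding weekends and holidays, is Jan 30, 2037.
Jan 30, 2037 falls on a Friday, which is a business day, so no adjustment is needed.
Applying the 10-calendar-day extension: Jan 30, 2037 + 10 days = Feb 9, 2037.
Feb 9, 2037 is a Monday and not a listed holiday, so it stands.
So the filing is due Feb 9, 2037.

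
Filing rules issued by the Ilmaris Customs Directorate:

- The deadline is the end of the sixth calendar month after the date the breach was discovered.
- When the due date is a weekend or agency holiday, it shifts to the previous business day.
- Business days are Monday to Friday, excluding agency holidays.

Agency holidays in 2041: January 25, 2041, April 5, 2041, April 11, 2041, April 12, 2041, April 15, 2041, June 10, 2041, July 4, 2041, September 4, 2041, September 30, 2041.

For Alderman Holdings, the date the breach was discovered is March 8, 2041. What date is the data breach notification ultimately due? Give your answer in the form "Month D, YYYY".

September 27, 2041

The sixth month after March 8, 2041 is September 2041, whose last day is September 30, 2041.
Because September 30, 2041 is a listed holiday, the deadline becomes September 27, 2041 (Friday).
Final deadline: September 27, 2041.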